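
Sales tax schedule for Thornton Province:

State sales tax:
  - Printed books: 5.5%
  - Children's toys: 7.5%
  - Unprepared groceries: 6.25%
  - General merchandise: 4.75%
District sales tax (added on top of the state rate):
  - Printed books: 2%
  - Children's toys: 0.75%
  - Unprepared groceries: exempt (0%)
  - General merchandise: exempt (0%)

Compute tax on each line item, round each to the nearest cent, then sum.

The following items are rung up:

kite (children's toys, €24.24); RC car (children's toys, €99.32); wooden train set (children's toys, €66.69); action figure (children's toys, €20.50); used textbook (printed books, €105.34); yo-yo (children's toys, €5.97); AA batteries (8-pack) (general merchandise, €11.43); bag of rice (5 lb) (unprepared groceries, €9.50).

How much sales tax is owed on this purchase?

Kite €24.24: children's toys → 7.5% + 0.75% district = 8.25% → €2.00
RC car €99.32: children's toys → 7.5% + 0.75% district = 8.25% → €8.19
Wooden train set €66.69: children's toys → 7.5% + 0.75% district = 8.25% → €5.50
Action figure €20.50: children's toys → 7.5% + 0.75% district = 8.25% → €1.69
Used textbook €105.34: printed books → 5.5% + 2% district = 7.5% → €7.90
Yo-yo €5.97: children's toys → 7.5% + 0.75% district = 8.25% → €0.49
AA batteries (8-pack) €11.43: general merchandise → 4.75% + 0% district = 4.75% → €0.54
Bag of rice (5 lb) €9.50: unprepared groceries → 6.25% + 0% district = 6.25% → €0.59
Total tax = €2.00 + €8.19 + €5.50 + €1.69 + €7.90 + €0.49 + €0.54 + €0.59 = €26.90

€26.90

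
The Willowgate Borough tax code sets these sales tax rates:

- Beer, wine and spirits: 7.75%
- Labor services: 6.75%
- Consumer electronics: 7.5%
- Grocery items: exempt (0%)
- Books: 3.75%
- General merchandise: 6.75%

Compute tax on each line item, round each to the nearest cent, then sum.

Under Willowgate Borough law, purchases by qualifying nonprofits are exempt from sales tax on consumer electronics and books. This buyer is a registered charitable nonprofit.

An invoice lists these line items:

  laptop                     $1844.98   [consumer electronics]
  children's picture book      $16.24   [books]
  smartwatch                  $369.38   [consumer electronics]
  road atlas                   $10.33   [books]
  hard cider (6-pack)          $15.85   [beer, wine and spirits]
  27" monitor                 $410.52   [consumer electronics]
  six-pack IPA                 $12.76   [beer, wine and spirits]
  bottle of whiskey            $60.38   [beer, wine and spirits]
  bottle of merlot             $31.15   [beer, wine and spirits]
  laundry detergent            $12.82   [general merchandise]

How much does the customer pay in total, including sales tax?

$2794.59

Laptop $1844.98: consumer electronics, buyer-exempt → 0% → $0.00
Children's picture book $16.24: books, buyer-exempt → 0% → $0.00
Smartwatch $369.38: consumer electronics, buyer-exempt → 0% → $0.00
Road atlas $10.33: books, buyer-exempt → 0% → $0.00
Hard cider (6-pack) $15.85: beer, wine and spirits → 7.75% → $1.23
27" monitor $410.52: consumer electronics, buyer-exempt → 0% → $0.00
Six-pack IPA $12.76: beer, wine and spirits → 7.75% → $0.99
Bottle of whiskey $60.38: beer, wine and spirits → 7.75% → $4.68
Bottle of merlot $31.15: beer, wine and spirits → 7.75% → $2.41
Laundry detergent $12.82: general merchandise → 6.75% → $0.87
Subtotal = $2784.41; tax = $10.18; total due = $2794.59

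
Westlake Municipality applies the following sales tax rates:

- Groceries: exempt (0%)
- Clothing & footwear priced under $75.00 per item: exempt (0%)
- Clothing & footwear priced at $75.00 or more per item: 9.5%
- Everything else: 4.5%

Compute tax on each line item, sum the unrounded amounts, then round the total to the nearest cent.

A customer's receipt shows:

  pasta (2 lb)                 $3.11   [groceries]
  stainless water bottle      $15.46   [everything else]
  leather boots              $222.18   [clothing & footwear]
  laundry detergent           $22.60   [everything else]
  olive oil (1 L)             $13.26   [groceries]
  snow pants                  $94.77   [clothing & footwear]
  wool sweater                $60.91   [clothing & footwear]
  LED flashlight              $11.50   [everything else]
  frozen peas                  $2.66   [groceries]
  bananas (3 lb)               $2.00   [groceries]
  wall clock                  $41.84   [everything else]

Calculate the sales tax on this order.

Pasta (2 lb) $3.11: groceries → 0% → $0.00
Stainless water bottle $15.46: everything else → 4.5% → $0.6957
Leather boots $222.18: clothing & footwear, $75.00 or more → 9.5% → $21.1071
Laundry detergent $22.60: everything else → 4.5% → $1.017
Olive oil (1 L) $13.26: groceries → 0% → $0.00
Snow pants $94.77: clothing & footwear, $75.00 or more → 9.5% → $9.00315
Wool sweater $60.91: clothing & footwear, under $75.00 → 0% → $0.00
LED flashlight $11.50: everything else → 4.5% → $0.5175
Frozen peas $2.66: groceries → 0% → $0.00
Bananas (3 lb) $2.00: groceries → 0% → $0.00
Wall clock $41.84: everything else → 4.5% → $1.8828
Unrounded tax sum = $34.22325 → $34.22

$34.22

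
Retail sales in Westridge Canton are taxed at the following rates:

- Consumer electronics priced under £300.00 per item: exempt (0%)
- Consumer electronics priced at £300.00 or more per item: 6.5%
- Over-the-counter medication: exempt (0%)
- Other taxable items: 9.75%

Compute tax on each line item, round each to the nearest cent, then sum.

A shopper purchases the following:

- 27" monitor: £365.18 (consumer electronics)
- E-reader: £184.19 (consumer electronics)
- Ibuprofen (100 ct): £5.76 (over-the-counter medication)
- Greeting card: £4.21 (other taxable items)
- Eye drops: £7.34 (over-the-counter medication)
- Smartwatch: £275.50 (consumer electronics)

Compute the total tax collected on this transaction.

£24.15

27" monitor £365.18: consumer electronics, £300.00 or more → 6.5% → £23.74
E-reader £184.19: consumer electronics, under £300.00 → 0% → £0.00
Ibuprofen (100 ct) £5.76: over-the-counter medication → 0% → £0.00
Greeting card £4.21: other taxable items → 9.75% → £0.41
Eye drops £7.34: over-the-counter medication → 0% → £0.00
Smartwatch £275.50: consumer electronics, under £300.00 → 0% → £0.00
Total tax = £23.74 + £0.41 = £24.15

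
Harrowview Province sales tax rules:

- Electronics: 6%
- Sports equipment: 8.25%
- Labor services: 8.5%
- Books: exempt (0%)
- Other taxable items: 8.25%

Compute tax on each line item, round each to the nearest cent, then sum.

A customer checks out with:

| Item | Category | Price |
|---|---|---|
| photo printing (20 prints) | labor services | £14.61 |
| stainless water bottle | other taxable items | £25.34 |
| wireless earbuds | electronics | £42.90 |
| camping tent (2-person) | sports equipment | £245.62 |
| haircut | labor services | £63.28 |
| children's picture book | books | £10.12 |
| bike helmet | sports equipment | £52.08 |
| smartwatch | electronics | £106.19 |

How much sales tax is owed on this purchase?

£42.21

Photo printing (20 prints) £14.61: labor services → 8.5% → £1.24
Stainless water bottle £25.34: other taxable items → 8.25% → £2.09
Wireless earbuds £42.90: electronics → 6% → £2.57
Camping tent (2-person) £245.62: sports equipment → 8.25% → £20.26
Haircut £63.28: labor services → 8.5% → £5.38
Children's picture book £10.12: books → 0% → £0.00
Bike helmet £52.08: sports equipment → 8.25% → £4.30
Smartwatch £106.19: electronics → 6% → £6.37
Total tax = £1.24 + £2.09 + £2.57 + £20.26 + £5.38 + £4.30 + £6.37 = £42.21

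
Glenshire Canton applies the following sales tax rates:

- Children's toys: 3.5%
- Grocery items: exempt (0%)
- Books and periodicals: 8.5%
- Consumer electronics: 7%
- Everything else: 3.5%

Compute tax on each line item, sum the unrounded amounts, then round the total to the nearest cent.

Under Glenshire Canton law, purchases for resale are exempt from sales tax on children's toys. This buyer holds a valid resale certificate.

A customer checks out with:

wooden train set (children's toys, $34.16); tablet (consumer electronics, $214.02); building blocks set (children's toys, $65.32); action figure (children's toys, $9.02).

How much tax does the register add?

$14.98

Wooden train set $34.16: children's toys, buyer-exempt → 0% → $0.00
Tablet $214.02: consumer electronics → 7% → $14.9814
Building blocks set $65.32: children's toys, buyer-exempt → 0% → $0.00
Action figure $9.02: children's toys, buyer-exempt → 0% → $0.00
Unrounded tax sum = $14.9814 → $14.98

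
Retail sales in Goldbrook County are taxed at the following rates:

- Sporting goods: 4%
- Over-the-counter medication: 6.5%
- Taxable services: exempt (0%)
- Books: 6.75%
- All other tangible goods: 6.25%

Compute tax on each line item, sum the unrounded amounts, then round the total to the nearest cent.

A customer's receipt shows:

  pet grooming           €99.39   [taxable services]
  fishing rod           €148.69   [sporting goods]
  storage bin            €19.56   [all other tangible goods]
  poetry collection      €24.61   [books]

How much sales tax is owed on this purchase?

€8.83

Pet grooming €99.39: taxable services → 0% → €0.00
Fishing rod €148.69: sporting goods → 4% → €5.9476
Storage bin €19.56: all other tangible goods → 6.25% → €1.2225
Poetry collection €24.61: books → 6.75% → €1.661175
Unrounded tax sum = €8.831275 → €8.83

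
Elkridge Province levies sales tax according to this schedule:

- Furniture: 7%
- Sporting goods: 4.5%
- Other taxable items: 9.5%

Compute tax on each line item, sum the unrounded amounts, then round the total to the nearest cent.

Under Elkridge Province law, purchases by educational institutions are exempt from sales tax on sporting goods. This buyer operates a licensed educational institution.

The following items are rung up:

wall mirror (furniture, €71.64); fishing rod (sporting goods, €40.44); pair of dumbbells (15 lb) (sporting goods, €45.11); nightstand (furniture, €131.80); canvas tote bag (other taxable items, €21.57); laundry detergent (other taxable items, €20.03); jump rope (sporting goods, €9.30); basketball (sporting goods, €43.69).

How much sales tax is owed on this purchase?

Wall mirror €71.64: furniture → 7% → €5.0148
Fishing rod €40.44: sporting goods, buyer-exempt → 0% → €0.00
Pair of dumbbells (15 lb) €45.11: sporting goods, buyer-exempt → 0% → €0.00
Nightstand €131.80: furniture → 7% → €9.226
Canvas tote bag €21.57: other taxable items → 9.5% → €2.04915
Laundry detergent €20.03: other taxable items → 9.5% → €1.90285
Jump rope €9.30: sporting goods, buyer-exempt → 0% → €0.00
Basketball €43.69: sporting goods, buyer-exempt → 0% → €0.00
Unrounded tax sum = €18.1928 → €18.19

€18.19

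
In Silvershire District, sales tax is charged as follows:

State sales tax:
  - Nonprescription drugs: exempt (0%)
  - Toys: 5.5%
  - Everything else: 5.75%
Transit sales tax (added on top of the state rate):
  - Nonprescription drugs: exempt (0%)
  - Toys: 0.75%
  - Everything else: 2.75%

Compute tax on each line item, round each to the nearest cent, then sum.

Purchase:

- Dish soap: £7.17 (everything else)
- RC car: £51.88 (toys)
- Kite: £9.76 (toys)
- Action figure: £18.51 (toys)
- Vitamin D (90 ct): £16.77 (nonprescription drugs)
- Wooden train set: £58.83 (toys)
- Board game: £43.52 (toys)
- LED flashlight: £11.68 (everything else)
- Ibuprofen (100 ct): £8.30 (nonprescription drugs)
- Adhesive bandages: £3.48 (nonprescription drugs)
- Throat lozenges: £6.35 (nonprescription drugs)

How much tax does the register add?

Dish soap £7.17: everything else → 5.75% + 2.75% transit = 8.5% → £0.61
RC car £51.88: toys → 5.5% + 0.75% transit = 6.25% → £3.24
Kite £9.76: toys → 5.5% + 0.75% transit = 6.25% → £0.61
Action figure £18.51: toys → 5.5% + 0.75% transit = 6.25% → £1.16
Vitamin D (90 ct) £16.77: nonprescription drugs → 0% + 0% transit = 0% → £0.00
Wooden train set £58.83: toys → 5.5% + 0.75% transit = 6.25% → £3.68
Board game £43.52: toys → 5.5% + 0.75% transit = 6.25% → £2.72
LED flashlight £11.68: everything else → 5.75% + 2.75% transit = 8.5% → £0.99
Ibuprofen (100 ct) £8.30: nonprescription drugs → 0% + 0% transit = 0% → £0.00
Adhesive bandages £3.48: nonprescription drugs → 0% + 0% transit = 0% → £0.00
Throat lozenges £6.35: nonprescription drugs → 0% + 0% transit = 0% → £0.00
Total tax = £0.61 + £3.24 + £0.61 + £1.16 + £3.68 + £2.72 + £0.99 = £13.01

£13.01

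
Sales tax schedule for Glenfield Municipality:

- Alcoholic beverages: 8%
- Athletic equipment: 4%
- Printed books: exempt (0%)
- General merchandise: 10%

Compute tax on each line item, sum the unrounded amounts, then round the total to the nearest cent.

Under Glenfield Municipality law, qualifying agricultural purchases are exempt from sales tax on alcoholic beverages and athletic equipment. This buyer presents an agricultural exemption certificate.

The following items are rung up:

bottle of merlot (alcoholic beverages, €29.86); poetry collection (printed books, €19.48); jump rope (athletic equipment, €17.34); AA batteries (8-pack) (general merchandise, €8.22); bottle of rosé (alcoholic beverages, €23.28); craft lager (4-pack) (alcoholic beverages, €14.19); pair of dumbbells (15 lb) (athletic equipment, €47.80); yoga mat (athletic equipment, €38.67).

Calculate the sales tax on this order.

€0.82

Bottle of merlot €29.86: alcoholic beverages, buyer-exempt → 0% → €0.00
Poetry collection €19.48: printed books → 0% → €0.00
Jump rope €17.34: athletic equipment, buyer-exempt → 0% → €0.00
AA batteries (8-pack) €8.22: general merchandise → 10% → €0.822
Bottle of rosé €23.28: alcoholic beverages, buyer-exempt → 0% → €0.00
Craft lager (4-pack) €14.19: alcoholic beverages, buyer-exempt → 0% → €0.00
Pair of dumbbells (15 lb) €47.80: athletic equipment, buyer-exempt → 0% → €0.00
Yoga mat €38.67: athletic equipment, buyer-exempt → 0% → €0.00
Unrounded tax sum = €0.822 → €0.82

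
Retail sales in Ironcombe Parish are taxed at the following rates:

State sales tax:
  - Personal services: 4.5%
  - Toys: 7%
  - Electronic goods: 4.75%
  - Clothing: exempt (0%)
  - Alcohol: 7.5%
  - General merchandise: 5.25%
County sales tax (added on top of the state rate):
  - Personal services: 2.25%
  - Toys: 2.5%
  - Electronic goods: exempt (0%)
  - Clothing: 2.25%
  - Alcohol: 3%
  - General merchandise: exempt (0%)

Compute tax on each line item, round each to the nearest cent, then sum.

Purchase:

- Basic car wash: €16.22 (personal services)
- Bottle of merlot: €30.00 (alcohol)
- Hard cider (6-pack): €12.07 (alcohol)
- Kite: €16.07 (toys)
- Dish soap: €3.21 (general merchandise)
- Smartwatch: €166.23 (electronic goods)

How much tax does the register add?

Basic car wash €16.22: personal services → 4.5% + 2.25% county = 6.75% → €1.09
Bottle of merlot €30.00: alcohol → 7.5% + 3% county = 10.5% → €3.15
Hard cider (6-pack) €12.07: alcohol → 7.5% + 3% county = 10.5% → €1.27
Kite €16.07: toys → 7% + 2.5% county = 9.5% → €1.53
Dish soap €3.21: general merchandise → 5.25% + 0% county = 5.25% → €0.17
Smartwatch €166.23: electronic goods → 4.75% + 0% county = 4.75% → €7.90
Total tax = €1.09 + €3.15 + €1.27 + €1.53 + €0.17 + €7.90 = €15.11

€15.11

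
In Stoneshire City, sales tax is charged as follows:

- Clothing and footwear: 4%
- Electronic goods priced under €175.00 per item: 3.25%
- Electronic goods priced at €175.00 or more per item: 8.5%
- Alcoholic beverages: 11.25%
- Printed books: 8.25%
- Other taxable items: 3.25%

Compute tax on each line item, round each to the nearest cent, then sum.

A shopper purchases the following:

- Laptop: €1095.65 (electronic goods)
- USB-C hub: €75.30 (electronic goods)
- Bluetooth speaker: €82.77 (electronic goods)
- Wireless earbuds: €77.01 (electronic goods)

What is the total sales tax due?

Laptop €1095.65: electronic goods, €175.00 or more → 8.5% → €93.13
USB-C hub €75.30: electronic goods, under €175.00 → 3.25% → €2.45
Bluetooth speaker €82.77: electronic goods, under €175.00 → 3.25% → €2.69
Wireless earbuds €77.01: electronic goods, under €175.00 → 3.25% → €2.50
Total tax = €93.13 + €2.45 + €2.69 + €2.50 = €100.77

€100.77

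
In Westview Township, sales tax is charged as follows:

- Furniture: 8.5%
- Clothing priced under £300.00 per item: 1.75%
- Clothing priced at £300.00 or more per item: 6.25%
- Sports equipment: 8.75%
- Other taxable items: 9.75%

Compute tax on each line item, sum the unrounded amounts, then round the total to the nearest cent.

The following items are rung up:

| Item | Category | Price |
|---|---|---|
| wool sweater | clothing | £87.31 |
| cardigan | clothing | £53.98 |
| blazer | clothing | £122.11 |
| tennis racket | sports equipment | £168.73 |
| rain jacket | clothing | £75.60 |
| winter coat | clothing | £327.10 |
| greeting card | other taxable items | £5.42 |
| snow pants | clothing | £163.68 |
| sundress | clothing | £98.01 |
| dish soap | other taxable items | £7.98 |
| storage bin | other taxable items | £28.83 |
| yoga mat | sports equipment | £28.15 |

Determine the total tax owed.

Wool sweater £87.31: clothing, under £300.00 → 1.75% → £1.527925
Cardigan £53.98: clothing, under £300.00 → 1.75% → £0.94465
Blazer £122.11: clothing, under £300.00 → 1.75% → £2.136925
Tennis racket £168.73: sports equipment → 8.75% → £14.763875
Rain jacket £75.60: clothing, under £300.00 → 1.75% → £1.323
Winter coat £327.10: clothing, £300.00 or more → 6.25% → £20.44375
Greeting card £5.42: other taxable items → 9.75% → £0.52845
Snow pants £163.68: clothing, under £300.00 → 1.75% → £2.8644
Sundress £98.01: clothing, under £300.00 → 1.75% → £1.715175
Dish soap £7.98: other taxable items → 9.75% → £0.77805
Storage bin £28.83: other taxable items → 9.75% → £2.810925
Yoga mat £28.15: sports equipment → 8.75% → £2.463125
Unrounded tax sum = £52.30025 → £52.30

£52.30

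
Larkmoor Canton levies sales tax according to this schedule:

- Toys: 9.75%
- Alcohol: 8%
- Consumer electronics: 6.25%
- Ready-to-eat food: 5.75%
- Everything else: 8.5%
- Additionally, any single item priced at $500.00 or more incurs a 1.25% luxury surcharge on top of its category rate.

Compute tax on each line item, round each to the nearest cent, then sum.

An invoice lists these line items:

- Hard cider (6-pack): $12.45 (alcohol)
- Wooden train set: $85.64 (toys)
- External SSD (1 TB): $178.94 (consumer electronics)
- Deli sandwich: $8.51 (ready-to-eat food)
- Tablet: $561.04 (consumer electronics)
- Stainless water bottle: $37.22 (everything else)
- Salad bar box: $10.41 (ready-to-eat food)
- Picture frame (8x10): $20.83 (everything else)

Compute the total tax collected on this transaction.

$68.63

Hard cider (6-pack) $12.45: alcohol → 8% → $1.00
Wooden train set $85.64: toys → 9.75% → $8.35
External SSD (1 TB) $178.94: consumer electronics → 6.25% → $11.18
Deli sandwich $8.51: ready-to-eat food → 5.75% → $0.49
Tablet $561.04: consumer electronics → 6.25% + 1.25% surcharge = 7.5% → $42.08
Stainless water bottle $37.22: everything else → 8.5% → $3.16
Salad bar box $10.41: ready-to-eat food → 5.75% → $0.60
Picture frame (8x10) $20.83: everything else → 8.5% → $1.77
Total tax = $1.00 + $8.35 + $11.18 + $0.49 + $42.08 + $3.16 + $0.60 + $1.77 = $68.63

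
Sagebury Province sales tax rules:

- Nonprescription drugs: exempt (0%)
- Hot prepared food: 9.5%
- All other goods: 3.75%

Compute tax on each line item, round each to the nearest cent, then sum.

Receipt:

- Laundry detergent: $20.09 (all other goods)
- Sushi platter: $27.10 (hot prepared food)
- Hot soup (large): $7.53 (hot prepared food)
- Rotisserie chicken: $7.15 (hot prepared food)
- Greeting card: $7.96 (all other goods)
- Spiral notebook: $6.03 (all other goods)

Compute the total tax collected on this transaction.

Laundry detergent $20.09: all other goods → 3.75% → $0.75
Sushi platter $27.10: hot prepared food → 9.5% → $2.57
Hot soup (large) $7.53: hot prepared food → 9.5% → $0.72
Rotisserie chicken $7.15: hot prepared food → 9.5% → $0.68
Greeting card $7.96: all other goods → 3.75% → $0.30
Spiral notebook $6.03: all other goods → 3.75% → $0.23
Total tax = $0.75 + $2.57 + $0.72 + $0.68 + $0.30 + $0.23 = $5.25

$5.25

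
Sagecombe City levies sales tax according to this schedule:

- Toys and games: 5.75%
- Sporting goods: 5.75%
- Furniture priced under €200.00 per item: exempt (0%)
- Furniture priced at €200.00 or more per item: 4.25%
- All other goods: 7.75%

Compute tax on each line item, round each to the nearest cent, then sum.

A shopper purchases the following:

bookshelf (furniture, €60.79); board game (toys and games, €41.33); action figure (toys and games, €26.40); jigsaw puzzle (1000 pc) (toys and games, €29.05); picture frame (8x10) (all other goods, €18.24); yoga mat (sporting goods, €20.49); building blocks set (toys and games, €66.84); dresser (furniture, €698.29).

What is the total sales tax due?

€41.68

Bookshelf €60.79: furniture, under €200.00 → 0% → €0.00
Board game €41.33: toys and games → 5.75% → €2.38
Action figure €26.40: toys and games → 5.75% → €1.52
Jigsaw puzzle (1000 pc) €29.05: toys and games → 5.75% → €1.67
Picture frame (8x10) €18.24: all other goods → 7.75% → €1.41
Yoga mat €20.49: sporting goods → 5.75% → €1.18
Building blocks set €66.84: toys and games → 5.75% → €3.84
Dresser €698.29: furniture, €200.00 or more → 4.25% → €29.68
Total tax = €2.38 + €1.52 + €1.67 + €1.41 + €1.18 + €3.84 + €29.68 = €41.68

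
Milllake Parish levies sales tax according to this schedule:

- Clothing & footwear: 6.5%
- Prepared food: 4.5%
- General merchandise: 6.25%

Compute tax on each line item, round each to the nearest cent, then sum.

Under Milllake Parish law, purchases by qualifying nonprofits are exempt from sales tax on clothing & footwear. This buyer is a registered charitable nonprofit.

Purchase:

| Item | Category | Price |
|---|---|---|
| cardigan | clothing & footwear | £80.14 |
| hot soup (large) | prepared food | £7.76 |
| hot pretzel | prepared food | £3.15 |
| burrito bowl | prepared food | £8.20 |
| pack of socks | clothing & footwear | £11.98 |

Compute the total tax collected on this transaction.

£0.86

Cardigan £80.14: clothing & footwear, buyer-exempt → 0% → £0.00
Hot soup (large) £7.76: prepared food → 4.5% → £0.35
Hot pretzel £3.15: prepared food → 4.5% → £0.14
Burrito bowl £8.20: prepared food → 4.5% → £0.37
Pack of socks £11.98: clothing & footwear, buyer-exempt → 0% → £0.00
Total tax = £0.35 + £0.14 + £0.37 = £0.86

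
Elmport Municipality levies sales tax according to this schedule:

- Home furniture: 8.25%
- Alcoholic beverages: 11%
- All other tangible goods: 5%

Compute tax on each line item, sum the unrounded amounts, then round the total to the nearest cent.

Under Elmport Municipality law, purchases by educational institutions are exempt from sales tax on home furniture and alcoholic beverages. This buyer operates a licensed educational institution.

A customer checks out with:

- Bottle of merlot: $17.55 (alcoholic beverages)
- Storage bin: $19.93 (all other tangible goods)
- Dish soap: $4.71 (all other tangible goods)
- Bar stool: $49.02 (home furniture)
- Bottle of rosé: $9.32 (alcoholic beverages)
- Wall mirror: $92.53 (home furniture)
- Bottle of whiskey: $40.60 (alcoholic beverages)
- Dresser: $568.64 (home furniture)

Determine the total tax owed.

Bottle of merlot $17.55: alcoholic beverages, buyer-exempt → 0% → $0.00
Storage bin $19.93: all other tangible goods → 5% → $0.9965
Dish soap $4.71: all other tangible goods → 5% → $0.2355
Bar stool $49.02: home furniture, buyer-exempt → 0% → $0.00
Bottle of rosé $9.32: alcoholic beverages, buyer-exempt → 0% → $0.00
Wall mirror $92.53: home furniture, buyer-exempt → 0% → $0.00
Bottle of whiskey $40.60: alcoholic beverages, buyer-exempt → 0% → $0.00
Dresser $568.64: home furniture, buyer-exempt → 0% → $0.00
Unrounded tax sum = $1.232 → $1.23

$1.23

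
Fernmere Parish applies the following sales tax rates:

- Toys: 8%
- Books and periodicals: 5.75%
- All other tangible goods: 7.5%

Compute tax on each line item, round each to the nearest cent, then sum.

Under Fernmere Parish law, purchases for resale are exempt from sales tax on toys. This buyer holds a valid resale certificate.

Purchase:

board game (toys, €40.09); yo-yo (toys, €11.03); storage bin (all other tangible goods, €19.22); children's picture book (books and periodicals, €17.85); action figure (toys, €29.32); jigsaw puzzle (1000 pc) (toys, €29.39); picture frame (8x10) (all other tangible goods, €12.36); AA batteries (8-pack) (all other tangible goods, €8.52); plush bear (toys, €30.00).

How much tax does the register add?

Board game €40.09: toys, buyer-exempt → 0% → €0.00
Yo-yo €11.03: toys, buyer-exempt → 0% → €0.00
Storage bin €19.22: all other tangible goods → 7.5% → €1.44
Children's picture book €17.85: books and periodicals → 5.75% → €1.03
Action figure €29.32: toys, buyer-exempt → 0% → €0.00
Jigsaw puzzle (1000 pc) €29.39: toys, buyer-exempt → 0% → €0.00
Picture frame (8x10) €12.36: all other tangible goods → 7.5% → €0.93
AA batteries (8-pack) €8.52: all other tangible goods → 7.5% → €0.64
Plush bear €30.00: toys, buyer-exempt → 0% → €0.00
Total tax = €1.44 + €1.03 + €0.93 + €0.64 = €4.04

€4.04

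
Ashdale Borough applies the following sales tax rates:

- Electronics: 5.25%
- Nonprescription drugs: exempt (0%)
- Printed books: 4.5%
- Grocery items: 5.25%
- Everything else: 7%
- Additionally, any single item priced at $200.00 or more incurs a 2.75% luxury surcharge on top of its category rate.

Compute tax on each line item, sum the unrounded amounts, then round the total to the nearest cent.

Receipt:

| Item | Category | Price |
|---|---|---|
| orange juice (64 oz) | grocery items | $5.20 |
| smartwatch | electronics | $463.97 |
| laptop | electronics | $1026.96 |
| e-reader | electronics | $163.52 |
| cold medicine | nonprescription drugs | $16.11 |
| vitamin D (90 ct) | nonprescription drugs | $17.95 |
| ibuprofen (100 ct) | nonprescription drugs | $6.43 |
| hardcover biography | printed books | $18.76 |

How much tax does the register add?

Orange juice (64 oz) $5.20: grocery items → 5.25% → $0.273
Smartwatch $463.97: electronics → 5.25% + 2.75% surcharge = 8% → $37.1176
Laptop $1026.96: electronics → 5.25% + 2.75% surcharge = 8% → $82.1568
E-reader $163.52: electronics → 5.25% → $8.5848
Cold medicine $16.11: nonprescription drugs → 0% → $0.00
Vitamin D (90 ct) $17.95: nonprescription drugs → 0% → $0.00
Ibuprofen (100 ct) $6.43: nonprescription drugs → 0% → $0.00
Hardcover biography $18.76: printed books → 4.5% → $0.8442
Unrounded tax sum = $128.9764 → $128.98

$128.98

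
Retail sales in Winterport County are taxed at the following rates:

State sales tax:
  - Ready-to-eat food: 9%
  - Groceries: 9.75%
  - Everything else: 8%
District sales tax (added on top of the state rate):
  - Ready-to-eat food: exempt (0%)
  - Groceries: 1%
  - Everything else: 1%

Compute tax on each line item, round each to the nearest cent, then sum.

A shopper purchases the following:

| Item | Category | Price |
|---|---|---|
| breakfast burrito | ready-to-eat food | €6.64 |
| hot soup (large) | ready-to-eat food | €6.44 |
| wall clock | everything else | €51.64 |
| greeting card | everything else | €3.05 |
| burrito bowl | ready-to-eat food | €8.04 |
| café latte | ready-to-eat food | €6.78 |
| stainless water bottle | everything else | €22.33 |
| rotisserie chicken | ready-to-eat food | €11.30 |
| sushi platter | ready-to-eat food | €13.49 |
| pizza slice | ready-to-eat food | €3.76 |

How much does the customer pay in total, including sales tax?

Breakfast burrito €6.64: ready-to-eat food → 9% + 0% district = 9% → €0.60
Hot soup (large) €6.44: ready-to-eat food → 9% + 0% district = 9% → €0.58
Wall clock €51.64: everything else → 8% + 1% district = 9% → €4.65
Greeting card €3.05: everything else → 8% + 1% district = 9% → €0.27
Burrito bowl €8.04: ready-to-eat food → 9% + 0% district = 9% → €0.72
Café latte €6.78: ready-to-eat food → 9% + 0% district = 9% → €0.61
Stainless water bottle €22.33: everything else → 8% + 1% district = 9% → €2.01
Rotisserie chicken €11.30: ready-to-eat food → 9% + 0% district = 9% → €1.02
Sushi platter €13.49: ready-to-eat food → 9% + 0% district = 9% → €1.21
Pizza slice €3.76: ready-to-eat food → 9% + 0% district = 9% → €0.34
Subtotal = €133.47; tax = €12.01; total due = €145.48

€145.48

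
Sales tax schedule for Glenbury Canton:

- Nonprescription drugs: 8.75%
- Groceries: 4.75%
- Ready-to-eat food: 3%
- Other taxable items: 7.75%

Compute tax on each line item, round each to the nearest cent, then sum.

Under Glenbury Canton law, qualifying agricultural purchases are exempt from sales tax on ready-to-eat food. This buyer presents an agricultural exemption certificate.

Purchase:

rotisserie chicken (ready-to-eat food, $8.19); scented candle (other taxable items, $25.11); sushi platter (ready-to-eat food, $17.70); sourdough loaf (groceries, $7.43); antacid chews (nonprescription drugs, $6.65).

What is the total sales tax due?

$2.88

Rotisserie chicken $8.19: ready-to-eat food, buyer-exempt → 0% → $0.00
Scented candle $25.11: other taxable items → 7.75% → $1.95
Sushi platter $17.70: ready-to-eat food, buyer-exempt → 0% → $0.00
Sourdough loaf $7.43: groceries → 4.75% → $0.35
Antacid chews $6.65: nonprescription drugs → 8.75% → $0.58
Total tax = $1.95 + $0.35 + $0.58 = $2.88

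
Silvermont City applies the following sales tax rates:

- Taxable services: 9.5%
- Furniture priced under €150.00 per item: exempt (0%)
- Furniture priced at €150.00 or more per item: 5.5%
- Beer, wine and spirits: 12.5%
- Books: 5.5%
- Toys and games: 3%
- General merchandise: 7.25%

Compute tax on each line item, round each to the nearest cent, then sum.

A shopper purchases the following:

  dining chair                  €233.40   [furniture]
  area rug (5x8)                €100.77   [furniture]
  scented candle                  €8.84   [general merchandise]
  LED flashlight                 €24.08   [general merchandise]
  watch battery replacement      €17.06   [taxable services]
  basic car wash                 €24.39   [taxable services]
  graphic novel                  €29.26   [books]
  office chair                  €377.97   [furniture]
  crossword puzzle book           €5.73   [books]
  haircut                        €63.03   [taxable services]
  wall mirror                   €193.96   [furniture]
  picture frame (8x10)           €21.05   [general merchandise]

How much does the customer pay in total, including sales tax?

Dining chair €233.40: furniture, €150.00 or more → 5.5% → €12.84
Area rug (5x8) €100.77: furniture, under €150.00 → 0% → €0.00
Scented candle €8.84: general merchandise → 7.25% → €0.64
LED flashlight €24.08: general merchandise → 7.25% → €1.75
Watch battery replacement €17.06: taxable services → 9.5% → €1.62
Basic car wash €24.39: taxable services → 9.5% → €2.32
Graphic novel €29.26: books → 5.5% → €1.61
Office chair €377.97: furniture, €150.00 or more → 5.5% → €20.79
Crossword puzzle book €5.73: books → 5.5% → €0.32
Haircut €63.03: taxable services → 9.5% → €5.99
Wall mirror €193.96: furniture, €150.00 or more → 5.5% → €10.67
Picture frame (8x10) €21.05: general merchandise → 7.25% → €1.53
Subtotal = €1099.54; tax = €60.08; total due = €1159.62

€1159.62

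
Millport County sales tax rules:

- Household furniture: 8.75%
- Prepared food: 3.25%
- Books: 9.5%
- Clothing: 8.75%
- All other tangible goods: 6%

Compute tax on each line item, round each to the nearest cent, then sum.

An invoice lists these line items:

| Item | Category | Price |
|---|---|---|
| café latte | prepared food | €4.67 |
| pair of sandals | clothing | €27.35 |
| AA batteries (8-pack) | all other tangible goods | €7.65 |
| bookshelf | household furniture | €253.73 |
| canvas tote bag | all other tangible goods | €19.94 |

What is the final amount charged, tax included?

Café latte €4.67: prepared food → 3.25% → €0.15
Pair of sandals €27.35: clothing → 8.75% → €2.39
AA batteries (8-pack) €7.65: all other tangible goods → 6% → €0.46
Bookshelf €253.73: household furniture → 8.75% → €22.20
Canvas tote bag €19.94: all other tangible goods → 6% → €1.20
Subtotal = €313.34; tax = €26.40; total due = €339.74

€339.74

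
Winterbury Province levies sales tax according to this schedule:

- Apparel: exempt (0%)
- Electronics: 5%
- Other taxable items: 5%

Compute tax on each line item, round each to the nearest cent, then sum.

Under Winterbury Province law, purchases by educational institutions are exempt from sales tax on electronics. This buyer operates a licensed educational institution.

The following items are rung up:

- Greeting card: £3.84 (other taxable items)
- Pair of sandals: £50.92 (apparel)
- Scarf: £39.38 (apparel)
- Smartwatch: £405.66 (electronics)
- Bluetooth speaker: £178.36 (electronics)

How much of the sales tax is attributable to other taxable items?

Greeting card £3.84: other taxable items → 5% → £0.19
Tax on other taxable items = £0.19

£0.19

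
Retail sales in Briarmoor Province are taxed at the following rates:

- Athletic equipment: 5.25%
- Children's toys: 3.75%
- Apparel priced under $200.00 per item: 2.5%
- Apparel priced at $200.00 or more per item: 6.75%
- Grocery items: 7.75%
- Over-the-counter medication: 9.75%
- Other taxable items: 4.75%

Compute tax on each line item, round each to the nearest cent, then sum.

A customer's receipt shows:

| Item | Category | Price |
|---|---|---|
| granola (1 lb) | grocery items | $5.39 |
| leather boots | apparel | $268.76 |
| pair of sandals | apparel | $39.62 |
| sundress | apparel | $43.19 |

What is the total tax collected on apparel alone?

Leather boots $268.76: apparel, $200.00 or more → 6.75% → $18.14
Pair of sandals $39.62: apparel, under $200.00 → 2.5% → $0.99
Sundress $43.19: apparel, under $200.00 → 2.5% → $1.08
Tax on apparel = $18.14 + $0.99 + $1.08 = $20.21

$20.21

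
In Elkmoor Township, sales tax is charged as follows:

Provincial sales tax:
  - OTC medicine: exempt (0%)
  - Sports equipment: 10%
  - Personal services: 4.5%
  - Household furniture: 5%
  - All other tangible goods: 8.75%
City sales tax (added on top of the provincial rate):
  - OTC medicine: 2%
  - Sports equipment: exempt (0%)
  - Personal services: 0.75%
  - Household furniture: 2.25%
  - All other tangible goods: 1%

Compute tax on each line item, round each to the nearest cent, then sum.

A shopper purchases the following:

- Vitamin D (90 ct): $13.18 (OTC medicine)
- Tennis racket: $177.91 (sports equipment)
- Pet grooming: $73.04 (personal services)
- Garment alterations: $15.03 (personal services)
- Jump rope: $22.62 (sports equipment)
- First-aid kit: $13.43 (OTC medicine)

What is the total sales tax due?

Vitamin D (90 ct) $13.18: OTC medicine → 0% + 2% city = 2% → $0.26
Tennis racket $177.91: sports equipment → 10% + 0% city = 10% → $17.79
Pet grooming $73.04: personal services → 4.5% + 0.75% city = 5.25% → $3.83
Garment alterations $15.03: personal services → 4.5% + 0.75% city = 5.25% → $0.79
Jump rope $22.62: sports equipment → 10% + 0% city = 10% → $2.26
First-aid kit $13.43: OTC medicine → 0% + 2% city = 2% → $0.27
Total tax = $0.26 + $17.79 + $3.83 + $0.79 + $2.26 + $0.27 = $25.20

$25.20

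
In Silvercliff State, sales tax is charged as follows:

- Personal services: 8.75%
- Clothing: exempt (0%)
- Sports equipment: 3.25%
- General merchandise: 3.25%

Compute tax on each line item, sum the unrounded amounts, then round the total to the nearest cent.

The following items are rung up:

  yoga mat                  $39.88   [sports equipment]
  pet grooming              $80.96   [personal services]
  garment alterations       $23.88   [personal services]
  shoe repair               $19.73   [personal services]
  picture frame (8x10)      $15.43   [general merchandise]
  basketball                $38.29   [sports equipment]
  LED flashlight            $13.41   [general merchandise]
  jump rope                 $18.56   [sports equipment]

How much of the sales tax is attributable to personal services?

Pet grooming $80.96: personal services → 8.75% → $7.084
Garment alterations $23.88: personal services → 8.75% → $2.0895
Shoe repair $19.73: personal services → 8.75% → $1.726375
Tax on personal services: unrounded sum = $10.899875 → $10.90

$10.90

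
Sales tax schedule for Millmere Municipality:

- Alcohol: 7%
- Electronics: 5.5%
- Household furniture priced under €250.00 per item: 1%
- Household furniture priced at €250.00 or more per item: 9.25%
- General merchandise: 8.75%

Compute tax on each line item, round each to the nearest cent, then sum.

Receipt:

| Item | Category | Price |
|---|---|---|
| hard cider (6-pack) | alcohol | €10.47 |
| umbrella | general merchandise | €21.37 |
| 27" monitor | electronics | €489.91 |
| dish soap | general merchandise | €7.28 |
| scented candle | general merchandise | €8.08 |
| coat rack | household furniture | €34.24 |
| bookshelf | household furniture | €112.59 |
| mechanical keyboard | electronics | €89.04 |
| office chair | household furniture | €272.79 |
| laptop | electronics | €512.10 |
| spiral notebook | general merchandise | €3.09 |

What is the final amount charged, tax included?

Hard cider (6-pack) €10.47: alcohol → 7% → €0.73
Umbrella €21.37: general merchandise → 8.75% → €1.87
27" monitor €489.91: electronics → 5.5% → €26.95
Dish soap €7.28: general merchandise → 8.75% → €0.64
Scented candle €8.08: general merchandise → 8.75% → €0.71
Coat rack €34.24: household furniture, under €250.00 → 1% → €0.34
Bookshelf €112.59: household furniture, under €250.00 → 1% → €1.13
Mechanical keyboard €89.04: electronics → 5.5% → €4.90
Office chair €272.79: household furniture, €250.00 or more → 9.25% → €25.23
Laptop €512.10: electronics → 5.5% → €28.17
Spiral notebook €3.09: general merchandise → 8.75% → €0.27
Subtotal = €1560.96; tax = €90.94; total due = €1651.90

€1651.90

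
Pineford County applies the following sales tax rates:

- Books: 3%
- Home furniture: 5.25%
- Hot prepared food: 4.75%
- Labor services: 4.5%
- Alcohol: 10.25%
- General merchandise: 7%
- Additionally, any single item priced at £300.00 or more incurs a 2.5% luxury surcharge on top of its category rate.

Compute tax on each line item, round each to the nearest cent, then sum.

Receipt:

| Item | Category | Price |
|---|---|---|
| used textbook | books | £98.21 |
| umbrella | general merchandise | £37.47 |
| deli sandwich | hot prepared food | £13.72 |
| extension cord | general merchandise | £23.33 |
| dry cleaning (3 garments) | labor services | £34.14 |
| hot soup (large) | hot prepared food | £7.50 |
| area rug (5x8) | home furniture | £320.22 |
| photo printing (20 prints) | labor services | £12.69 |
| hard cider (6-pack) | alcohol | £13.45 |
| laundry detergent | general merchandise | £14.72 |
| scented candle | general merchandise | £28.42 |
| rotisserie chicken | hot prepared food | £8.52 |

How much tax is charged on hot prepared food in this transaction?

Deli sandwich £13.72: hot prepared food → 4.75% → £0.65
Hot soup (large) £7.50: hot prepared food → 4.75% → £0.36
Rotisserie chicken £8.52: hot prepared food → 4.75% → £0.40
Tax on hot prepared food = £0.65 + £0.36 + £0.40 = £1.41

£1.41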